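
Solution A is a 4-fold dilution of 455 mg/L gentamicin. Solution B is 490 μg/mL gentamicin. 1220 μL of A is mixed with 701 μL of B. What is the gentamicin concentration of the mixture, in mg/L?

251 mg/L

C_A = 455 mg/L / 4 = 114 mg/L.
C_B = 490 μg/mL = 490 mg/L.
C_mix = (C_A·V_A + C_B·V_B)/(V_A + V_B) = (114×1220 + 490×701) / 1921 = 251 mg/L.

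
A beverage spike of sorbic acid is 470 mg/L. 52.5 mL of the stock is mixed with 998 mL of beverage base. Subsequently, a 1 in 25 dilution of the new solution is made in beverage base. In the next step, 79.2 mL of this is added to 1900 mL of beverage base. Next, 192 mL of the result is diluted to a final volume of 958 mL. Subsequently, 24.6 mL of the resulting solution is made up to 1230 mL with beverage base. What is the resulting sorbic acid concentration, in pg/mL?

151 pg/mL

Overall dilution factor = 20.01 × 25 × 24.99 × 4.990 × 50 = 3.12 × 10⁶.
470 mg/L / 3.12 × 10⁶ = 1.51 × 10⁻⁴ mg/L = 151 pg/mL.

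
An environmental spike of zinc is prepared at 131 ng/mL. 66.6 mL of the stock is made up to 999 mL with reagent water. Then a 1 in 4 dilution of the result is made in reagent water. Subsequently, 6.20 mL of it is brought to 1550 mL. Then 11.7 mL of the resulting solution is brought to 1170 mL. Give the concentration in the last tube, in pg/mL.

0.0873 pg/mL

Overall dilution factor = 15 × 4 × 250 × 100 = 1.50 × 10⁶.
131 ng/mL / 1.50 × 10⁶ = 8.73 × 10⁻⁵ ng/mL = 0.0873 pg/mL.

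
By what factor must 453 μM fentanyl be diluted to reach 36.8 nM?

Factor = C₀/C_target = 453 μM / 36.8 nM = 1.23 × 10⁴.

1.23 × 10⁴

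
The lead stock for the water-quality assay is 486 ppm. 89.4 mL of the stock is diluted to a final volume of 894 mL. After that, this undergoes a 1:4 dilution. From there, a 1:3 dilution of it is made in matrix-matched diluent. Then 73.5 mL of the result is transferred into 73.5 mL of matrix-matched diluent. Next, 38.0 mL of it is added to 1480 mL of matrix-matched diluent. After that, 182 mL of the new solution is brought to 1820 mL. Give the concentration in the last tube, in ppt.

5070 ppt

Overall dilution factor = 10 × 4 × 3 × 2 × 39.95 × 10 = 9.59 × 10⁴.
486 ppm / 9.59 × 10⁴ = 5.07 × 10⁻³ ppm = 5070 ppt.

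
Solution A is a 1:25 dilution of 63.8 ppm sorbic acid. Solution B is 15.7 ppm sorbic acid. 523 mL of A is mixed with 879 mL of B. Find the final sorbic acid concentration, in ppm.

10.8 ppm

C_A = 63.8 ppm / 25 = 2.55 ppm.
C_mix = (C_A·V_A + C_B·V_B)/(V_A + V_B) = (2.55×523 + 15.7×879) / 1402 = 10.8 ppm.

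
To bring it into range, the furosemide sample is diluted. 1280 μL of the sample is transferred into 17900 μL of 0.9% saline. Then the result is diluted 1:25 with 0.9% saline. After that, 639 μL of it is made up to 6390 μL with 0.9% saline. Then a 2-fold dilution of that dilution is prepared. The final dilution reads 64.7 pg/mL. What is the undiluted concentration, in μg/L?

Overall dilution factor = 14.98 × 25 × 10 × 2 = 7492.
Original = 64.7 pg/mL × 7492 = 4.85 × 10⁵ pg/mL = 485 μg/L.

485 μg/L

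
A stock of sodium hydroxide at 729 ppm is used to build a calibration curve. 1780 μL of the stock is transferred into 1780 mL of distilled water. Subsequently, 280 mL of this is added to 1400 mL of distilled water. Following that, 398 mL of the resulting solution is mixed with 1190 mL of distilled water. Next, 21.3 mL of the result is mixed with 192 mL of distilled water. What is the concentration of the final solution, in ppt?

Overall dilution factor = 1001 × 6 × 3.990 × 10.01 = 2.40 × 10⁵.
729 ppm / 2.40 × 10⁵ = 3.04 × 10⁻³ ppm = 3040 ppt.

3040 ppt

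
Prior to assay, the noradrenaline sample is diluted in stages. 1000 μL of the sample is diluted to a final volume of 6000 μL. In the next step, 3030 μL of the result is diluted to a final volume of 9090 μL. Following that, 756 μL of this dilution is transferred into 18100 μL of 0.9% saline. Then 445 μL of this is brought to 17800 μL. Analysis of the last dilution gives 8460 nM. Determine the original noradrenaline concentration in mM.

Overall dilution factor = 6 × 3 × 24.94 × 40 = 1.80 × 10⁴.
Original = 8460 nM × 1.80 × 10⁴ = 1.52 × 10⁸ nM = 152 mM.

152 mM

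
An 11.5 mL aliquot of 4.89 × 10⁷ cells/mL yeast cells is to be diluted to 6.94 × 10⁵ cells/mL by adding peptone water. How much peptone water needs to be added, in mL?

V₂ = C₁V₁/C₂ = 4.89 × 10⁷ × 11.5 / 6.94 × 10⁵ = 810 mL.
Diluent to add = V₂ − V₁ = 810 − 11.5 = 799 mL.

799 mL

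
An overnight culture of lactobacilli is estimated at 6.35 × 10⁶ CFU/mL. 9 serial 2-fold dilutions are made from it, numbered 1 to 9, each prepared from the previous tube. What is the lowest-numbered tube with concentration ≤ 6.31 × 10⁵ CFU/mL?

tube 4

Tube n has concentration 6.35 × 10⁶ CFU/mL / 2ⁿ.
Need 2ⁿ ≥ 6.35 × 10⁶ CFU/mL / 6.31 × 10⁵ CFU/mL = 10.1, so n ≥ 3.33.
First such tube: n = 4.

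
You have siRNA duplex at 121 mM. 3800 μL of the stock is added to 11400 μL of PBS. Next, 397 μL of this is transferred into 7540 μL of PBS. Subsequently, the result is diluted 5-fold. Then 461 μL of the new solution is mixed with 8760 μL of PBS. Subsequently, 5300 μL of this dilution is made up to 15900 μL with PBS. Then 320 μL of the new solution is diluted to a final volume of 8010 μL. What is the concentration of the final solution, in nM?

201 nM

Overall dilution factor = 4 × 19.99 × 5 × 20.00 × 3 × 25.03 = 6.01 × 10⁵.
121 mM / 6.01 × 10⁵ = 2.01 × 10⁻⁴ mM = 201 nM.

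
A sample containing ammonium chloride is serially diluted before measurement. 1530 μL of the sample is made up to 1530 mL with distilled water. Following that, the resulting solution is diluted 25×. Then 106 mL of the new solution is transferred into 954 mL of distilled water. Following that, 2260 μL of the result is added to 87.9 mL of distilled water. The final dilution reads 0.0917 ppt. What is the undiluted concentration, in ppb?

Overall dilution factor = 1000 × 25 × 10 × 39.89 = 9.97 × 10⁶.
Original = 0.0917 ppt × 9.97 × 10⁶ = 9.15 × 10⁵ ppt = 915 ppb.

915 ppb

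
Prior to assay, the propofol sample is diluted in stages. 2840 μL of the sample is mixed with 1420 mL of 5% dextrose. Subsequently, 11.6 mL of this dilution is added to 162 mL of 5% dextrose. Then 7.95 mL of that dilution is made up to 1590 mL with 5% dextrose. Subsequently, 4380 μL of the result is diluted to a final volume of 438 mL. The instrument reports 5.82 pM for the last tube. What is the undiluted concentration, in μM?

Overall dilution factor = 501 × 14.97 × 200 × 100 = 1.50 × 10⁸.
Original = 5.82 pM × 1.50 × 10⁸ = 8.73 × 10⁸ pM = 873 μM.

873 μM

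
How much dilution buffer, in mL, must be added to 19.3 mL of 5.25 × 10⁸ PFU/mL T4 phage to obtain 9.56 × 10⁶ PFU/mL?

V₂ = C₁V₁/C₂ = 5.25 × 10⁸ × 19.3 / 9.56 × 10⁶ = 1060 mL.
Diluent to add = V₂ − V₁ = 1060 − 19.3 = 1040 mL.

1040 mL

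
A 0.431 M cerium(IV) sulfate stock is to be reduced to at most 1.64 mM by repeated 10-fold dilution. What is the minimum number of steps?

3

Need 10ⁿ ≥ 263, so n ≥ log(263)/log(10) = 2.42.
Minimum whole steps: n = 3.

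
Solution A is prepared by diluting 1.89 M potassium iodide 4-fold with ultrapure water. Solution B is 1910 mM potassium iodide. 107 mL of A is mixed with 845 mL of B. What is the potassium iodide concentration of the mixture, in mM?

C_A = 1.89 M / 4 = 0.472 M.
C_B = 1910 mM = 1.91 M.
C_mix = (C_A·V_A + C_B·V_B)/(V_A + V_B) = (0.472×107 + 1.91×845) / 952.0 = 1.75 M = 1750 mM.

1750 mM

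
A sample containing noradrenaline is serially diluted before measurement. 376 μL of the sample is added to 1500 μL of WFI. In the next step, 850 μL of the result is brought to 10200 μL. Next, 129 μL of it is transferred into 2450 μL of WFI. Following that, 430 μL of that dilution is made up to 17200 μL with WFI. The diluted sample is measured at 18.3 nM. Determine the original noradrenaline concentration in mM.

0.876 mM

Overall dilution factor = 4.989 × 12 × 19.99 × 40 = 4.79 × 10⁴.
Original = 18.3 nM × 4.79 × 10⁴ = 8.76 × 10⁵ nM = 0.876 mM.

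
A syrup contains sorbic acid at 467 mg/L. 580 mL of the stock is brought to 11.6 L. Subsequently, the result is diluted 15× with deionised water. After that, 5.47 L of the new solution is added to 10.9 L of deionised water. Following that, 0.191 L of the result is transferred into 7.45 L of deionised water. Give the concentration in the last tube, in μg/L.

Overall dilution factor = 20 × 15 × 2.993 × 40.01 = 3.59 × 10⁴.
467 mg/L / 3.59 × 10⁴ = 0.0130 mg/L = 13.0 μg/L.

13.0 μg/L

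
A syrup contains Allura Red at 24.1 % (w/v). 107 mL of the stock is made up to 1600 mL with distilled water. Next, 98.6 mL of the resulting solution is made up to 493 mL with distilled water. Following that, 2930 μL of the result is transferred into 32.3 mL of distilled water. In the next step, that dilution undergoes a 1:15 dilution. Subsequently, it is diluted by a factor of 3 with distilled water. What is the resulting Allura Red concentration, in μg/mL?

Overall dilution factor = 14.95 × 5 × 12.02 × 15 × 3 = 4.05 × 10⁴.
24.1 % (w/v) / 4.05 × 10⁴ = 5.96 × 10⁻⁴ % (w/v) = 5.96 μg/mL.

5.96 μg/mL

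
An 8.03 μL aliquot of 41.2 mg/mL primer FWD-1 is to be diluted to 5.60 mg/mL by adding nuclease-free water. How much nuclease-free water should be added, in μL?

V₂ = C₁V₁/C₂ = 41.2 × 8.03 / 5.60 = 59.1 μL.
Diluent to add = V₂ − V₁ = 59.1 − 8.03 = 51.0 μL.

51.0 μL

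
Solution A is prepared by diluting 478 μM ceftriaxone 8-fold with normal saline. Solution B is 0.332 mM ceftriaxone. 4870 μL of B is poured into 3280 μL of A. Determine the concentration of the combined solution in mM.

0.222 mM

C_A = 478 μM / 8 = 59.8 μM.
C_B = 0.332 mM = 332 μM.
C_mix = (C_A·V_A + C_B·V_B)/(V_A + V_B) = (59.8×3280 + 332×4870) / 8150 = 222 μM = 0.222 mM.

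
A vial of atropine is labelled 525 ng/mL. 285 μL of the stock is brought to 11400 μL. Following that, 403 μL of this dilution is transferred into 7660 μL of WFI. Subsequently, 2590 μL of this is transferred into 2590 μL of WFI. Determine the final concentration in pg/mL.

328 pg/mL

Overall dilution factor = 40 × 20.01 × 2 = 1601.
525 ng/mL / 1601 = 0.328 ng/mL = 328 pg/mL.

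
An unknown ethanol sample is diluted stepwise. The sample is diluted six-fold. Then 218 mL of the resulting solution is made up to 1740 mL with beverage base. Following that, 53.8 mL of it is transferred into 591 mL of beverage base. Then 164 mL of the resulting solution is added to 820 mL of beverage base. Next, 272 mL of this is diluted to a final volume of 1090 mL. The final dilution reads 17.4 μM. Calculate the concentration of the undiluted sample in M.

0.240 M

Overall dilution factor = 6 × 7.982 × 11.99 × 6 × 4.007 = 1.38 × 10⁴.
Original = 17.4 μM × 1.38 × 10⁴ = 2.40 × 10⁵ μM = 0.240 M.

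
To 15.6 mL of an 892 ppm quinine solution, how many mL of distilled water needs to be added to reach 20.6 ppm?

V₂ = C₁V₁/C₂ = 892 × 15.6 / 20.6 = 675 mL.
Diluent to add = V₂ − V₁ = 675 − 15.6 = 660 mL.

660 mL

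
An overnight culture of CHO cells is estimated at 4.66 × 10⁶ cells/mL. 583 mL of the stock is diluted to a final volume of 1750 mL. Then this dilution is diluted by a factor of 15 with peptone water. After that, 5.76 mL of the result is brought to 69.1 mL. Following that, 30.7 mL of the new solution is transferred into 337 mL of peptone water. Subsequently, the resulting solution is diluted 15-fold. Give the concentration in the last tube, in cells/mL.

Overall dilution factor = 3.002 × 15 × 12.00 × 11.98 × 15 = 9.70 × 10⁴.
4.66 × 10⁶ cells/mL / 9.70 × 10⁴ = 48.0 cells/mL.

48.0 cells/mL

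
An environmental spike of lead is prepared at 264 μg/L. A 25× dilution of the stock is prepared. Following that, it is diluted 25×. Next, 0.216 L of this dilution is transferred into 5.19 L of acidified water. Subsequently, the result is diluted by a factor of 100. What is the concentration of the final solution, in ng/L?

Overall dilution factor = 25 × 25 × 25.03 × 100 = 1.56 × 10⁶.
264 μg/L / 1.56 × 10⁶ = 1.69 × 10⁻⁴ μg/L = 0.169 ng/L.

0.169 ng/L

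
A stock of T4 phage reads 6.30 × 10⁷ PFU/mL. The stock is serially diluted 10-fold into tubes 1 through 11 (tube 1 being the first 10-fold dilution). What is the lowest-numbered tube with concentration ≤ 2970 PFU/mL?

tube 5

Tube n has concentration 6.30 × 10⁷ PFU/mL / 10ⁿ.
Need 10ⁿ ≥ 6.30 × 10⁷ PFU/mL / 2970 PFU/mL = 2.12 × 10⁴, so n ≥ 4.33.
First such tube: n = 5.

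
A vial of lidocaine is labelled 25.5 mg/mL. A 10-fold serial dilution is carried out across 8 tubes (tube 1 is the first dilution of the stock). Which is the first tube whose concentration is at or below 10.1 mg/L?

tube 4

Tube n has concentration 25.5 mg/mL / 10ⁿ.
Need 10ⁿ ≥ 25.5 mg/mL / 10.1 mg/L = 2525, so n ≥ 3.40.
First such tube: n = 4.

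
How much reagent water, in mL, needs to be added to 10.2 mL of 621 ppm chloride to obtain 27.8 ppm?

218 mL

V₂ = C₁V₁/C₂ = 621 × 10.2 / 27.8 = 228 mL.
Diluent to add = V₂ − V₁ = 228 − 10.2 = 218 mL.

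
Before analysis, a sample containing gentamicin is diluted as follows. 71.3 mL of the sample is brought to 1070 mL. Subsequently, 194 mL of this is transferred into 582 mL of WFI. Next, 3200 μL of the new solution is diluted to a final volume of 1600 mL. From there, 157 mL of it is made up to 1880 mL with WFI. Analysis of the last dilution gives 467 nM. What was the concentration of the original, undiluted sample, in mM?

168 mM

Overall dilution factor = 15.01 × 4 × 500 × 11.97 = 3.59 × 10⁵.
Original = 467 nM × 3.59 × 10⁵ = 1.68 × 10⁸ nM = 168 mM.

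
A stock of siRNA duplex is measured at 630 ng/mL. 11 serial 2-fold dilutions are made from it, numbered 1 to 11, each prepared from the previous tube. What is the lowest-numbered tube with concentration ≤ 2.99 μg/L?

tube 8

Tube n has concentration 630 ng/mL / 2ⁿ.
Need 2ⁿ ≥ 630 ng/mL / 2.99 μg/L = 211, so n ≥ 7.72.
First such tube: n = 8.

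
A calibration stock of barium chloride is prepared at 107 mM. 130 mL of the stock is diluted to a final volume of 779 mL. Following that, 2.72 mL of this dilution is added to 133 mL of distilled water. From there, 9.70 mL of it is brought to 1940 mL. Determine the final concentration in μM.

Overall dilution factor = 5.992 × 49.90 × 200 = 5.98 × 10⁴.
107 mM / 5.98 × 10⁴ = 1.79 × 10⁻³ mM = 1.79 μM.

1.79 μM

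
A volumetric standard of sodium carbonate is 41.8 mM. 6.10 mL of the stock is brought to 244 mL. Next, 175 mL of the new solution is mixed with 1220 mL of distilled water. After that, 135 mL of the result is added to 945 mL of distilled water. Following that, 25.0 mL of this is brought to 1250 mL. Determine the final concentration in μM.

Overall dilution factor = 40 × 7.971 × 8 × 50 = 1.28 × 10⁵.
41.8 mM / 1.28 × 10⁵ = 3.28 × 10⁻⁴ mM = 0.328 μM.

0.328 μM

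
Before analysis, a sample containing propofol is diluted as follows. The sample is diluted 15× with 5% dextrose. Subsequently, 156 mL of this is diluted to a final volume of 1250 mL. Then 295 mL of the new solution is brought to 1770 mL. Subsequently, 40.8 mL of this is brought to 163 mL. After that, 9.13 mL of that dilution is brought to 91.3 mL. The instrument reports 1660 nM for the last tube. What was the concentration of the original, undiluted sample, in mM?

Overall dilution factor = 15 × 8.013 × 6 × 3.995 × 10 = 2.88 × 10⁴.
Original = 1660 nM × 2.88 × 10⁴ = 4.78 × 10⁷ nM = 47.8 mM.

47.8 mM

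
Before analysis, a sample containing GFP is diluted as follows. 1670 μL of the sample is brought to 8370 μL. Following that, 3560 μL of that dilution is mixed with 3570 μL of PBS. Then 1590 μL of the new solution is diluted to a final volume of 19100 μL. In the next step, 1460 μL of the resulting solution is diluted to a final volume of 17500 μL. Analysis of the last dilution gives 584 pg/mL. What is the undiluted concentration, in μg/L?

Overall dilution factor = 5.012 × 2.003 × 12.01 × 11.99 = 1445.
Original = 584 pg/mL × 1445 = 8.44 × 10⁵ pg/mL = 844 μg/L.

844 μg/L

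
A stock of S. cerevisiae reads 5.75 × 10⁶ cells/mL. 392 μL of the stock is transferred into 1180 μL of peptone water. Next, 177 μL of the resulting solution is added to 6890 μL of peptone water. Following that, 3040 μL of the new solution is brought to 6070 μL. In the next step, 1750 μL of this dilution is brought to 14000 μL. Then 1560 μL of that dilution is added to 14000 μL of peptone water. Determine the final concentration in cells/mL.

225 cells/mL

Overall dilution factor = 4.010 × 39.93 × 1.997 × 8 × 9.974 = 2.55 × 10⁴.
5.75 × 10⁶ cells/mL / 2.55 × 10⁴ = 225 cells/mL.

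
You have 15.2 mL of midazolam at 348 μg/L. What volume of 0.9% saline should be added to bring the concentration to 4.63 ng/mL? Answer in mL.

4.63 ng/mL = 4.63 μg/L.
V₂ = C₁V₁/C₂ = 348 × 15.2 / 4.63 = 1142 mL.
Diluent to add = V₂ − V₁ = 1142 − 15.2 = 1130 mL.

1130 mL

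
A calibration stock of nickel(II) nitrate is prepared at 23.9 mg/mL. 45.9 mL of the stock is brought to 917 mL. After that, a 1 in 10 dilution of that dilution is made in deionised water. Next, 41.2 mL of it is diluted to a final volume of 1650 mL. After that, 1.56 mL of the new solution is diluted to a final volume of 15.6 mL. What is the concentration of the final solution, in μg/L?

299 μg/L

Overall dilution factor = 19.98 × 10 × 40.05 × 10 = 8.00 × 10⁴.
23.9 mg/mL / 8.00 × 10⁴ = 2.99 × 10⁻⁴ mg/mL = 299 μg/L.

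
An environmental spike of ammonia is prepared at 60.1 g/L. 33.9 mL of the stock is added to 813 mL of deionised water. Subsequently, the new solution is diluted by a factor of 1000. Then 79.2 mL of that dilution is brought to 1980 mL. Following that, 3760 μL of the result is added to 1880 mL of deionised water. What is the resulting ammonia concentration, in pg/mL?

192 pg/mL

Overall dilution factor = 24.98 × 1000 × 25 × 501 = 3.13 × 10⁸.
60.1 g/L / 3.13 × 10⁸ = 1.92 × 10⁻⁷ g/L = 192 pg/mL.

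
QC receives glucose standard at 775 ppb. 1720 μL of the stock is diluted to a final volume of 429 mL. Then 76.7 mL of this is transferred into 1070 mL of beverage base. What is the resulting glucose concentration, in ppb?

0.208 ppb

Overall dilution factor = 249.4 × 14.95 = 3729.
775 ppb / 3729 = 0.208 ppb.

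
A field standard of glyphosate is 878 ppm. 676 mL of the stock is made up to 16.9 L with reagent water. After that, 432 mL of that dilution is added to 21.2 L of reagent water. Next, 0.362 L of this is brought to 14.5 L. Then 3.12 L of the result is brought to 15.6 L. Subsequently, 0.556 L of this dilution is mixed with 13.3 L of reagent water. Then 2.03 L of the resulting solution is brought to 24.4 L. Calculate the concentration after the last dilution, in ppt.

Overall dilution factor = 25 × 50.07 × 40.06 × 5 × 24.92 × 12.02 = 7.51 × 10⁷.
878 ppm / 7.51 × 10⁷ = 1.17 × 10⁻⁵ ppm = 11.7 ppt.

11.7 ppt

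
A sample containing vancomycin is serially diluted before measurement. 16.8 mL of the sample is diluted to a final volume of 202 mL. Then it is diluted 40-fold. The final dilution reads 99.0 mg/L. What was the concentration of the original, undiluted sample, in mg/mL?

Overall dilution factor = 12.02 × 40 = 481.
Original = 99.0 mg/L × 481 = 4.76 × 10⁴ mg/L = 47.6 mg/mL.

47.6 mg/mL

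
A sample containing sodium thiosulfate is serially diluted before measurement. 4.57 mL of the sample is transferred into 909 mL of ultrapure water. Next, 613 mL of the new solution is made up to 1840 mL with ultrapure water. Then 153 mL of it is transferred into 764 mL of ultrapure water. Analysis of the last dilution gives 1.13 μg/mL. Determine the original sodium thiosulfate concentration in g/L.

4.06 g/L

Overall dilution factor = 199.9 × 3.002 × 5.993 = 3596.
Original = 1.13 μg/mL × 3596 = 4064 μg/mL = 4.06 g/L.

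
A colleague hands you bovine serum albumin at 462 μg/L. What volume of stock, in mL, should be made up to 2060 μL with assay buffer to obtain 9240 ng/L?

9240 ng/L = 9.24 μg/L.
V₁ = C₂V₂/C₁ = 9.24 × 2060 / 462 = 41.2 μL = 0.0412 mL.

0.0412 mL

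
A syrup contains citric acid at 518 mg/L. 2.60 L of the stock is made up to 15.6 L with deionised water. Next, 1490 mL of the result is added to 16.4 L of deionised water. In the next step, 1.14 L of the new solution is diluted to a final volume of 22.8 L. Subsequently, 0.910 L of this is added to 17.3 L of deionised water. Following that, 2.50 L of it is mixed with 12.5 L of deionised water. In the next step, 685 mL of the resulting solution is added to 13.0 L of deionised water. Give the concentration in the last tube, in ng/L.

150 ng/L

Overall dilution factor = 6 × 12.01 × 20 × 20.01 × 6 × 19.98 = 3.46 × 10⁶.
518 mg/L / 3.46 × 10⁶ = 1.50 × 10⁻⁴ mg/L = 150 ng/L.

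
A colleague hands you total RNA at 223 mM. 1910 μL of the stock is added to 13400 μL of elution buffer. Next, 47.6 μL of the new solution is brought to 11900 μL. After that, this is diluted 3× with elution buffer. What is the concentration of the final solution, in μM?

Overall dilution factor = 8.016 × 250 × 3 = 6012.
223 mM / 6012 = 0.0371 mM = 37.1 μM.

37.1 μM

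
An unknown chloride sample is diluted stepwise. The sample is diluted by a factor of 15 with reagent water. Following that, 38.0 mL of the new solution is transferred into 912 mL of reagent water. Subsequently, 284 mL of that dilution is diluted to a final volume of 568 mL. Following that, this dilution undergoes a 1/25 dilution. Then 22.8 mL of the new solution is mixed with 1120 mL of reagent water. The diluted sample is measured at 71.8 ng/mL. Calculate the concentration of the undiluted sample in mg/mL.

Overall dilution factor = 15 × 25 × 2 × 25 × 50.12 = 9.40 × 10⁵.
Original = 71.8 ng/mL × 9.40 × 10⁵ = 6.75 × 10⁷ ng/mL = 67.5 mg/mL.

67.5 mg/mL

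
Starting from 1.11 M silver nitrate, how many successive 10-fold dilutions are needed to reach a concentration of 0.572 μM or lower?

Need 10ⁿ ≥ 1.94 × 10⁶, so n ≥ log(1.94 × 10⁶)/log(10) = 6.29.
Minimum whole steps: n = 7.

7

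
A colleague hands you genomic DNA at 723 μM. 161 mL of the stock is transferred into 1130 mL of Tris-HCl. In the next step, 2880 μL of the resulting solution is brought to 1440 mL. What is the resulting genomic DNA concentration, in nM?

180 nM

Overall dilution factor = 8.019 × 500 = 4009.
723 μM / 4009 = 0.180 μM = 180 nM.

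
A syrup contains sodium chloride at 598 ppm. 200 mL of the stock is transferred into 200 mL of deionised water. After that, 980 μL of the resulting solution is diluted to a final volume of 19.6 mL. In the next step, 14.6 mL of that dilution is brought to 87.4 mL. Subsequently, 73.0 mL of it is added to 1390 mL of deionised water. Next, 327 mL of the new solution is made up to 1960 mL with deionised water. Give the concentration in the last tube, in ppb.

20.8 ppb

Overall dilution factor = 2 × 20 × 5.986 × 20.04 × 5.994 = 2.88 × 10⁴.
598 ppm / 2.88 × 10⁴ = 0.0208 ppm = 20.8 ppb.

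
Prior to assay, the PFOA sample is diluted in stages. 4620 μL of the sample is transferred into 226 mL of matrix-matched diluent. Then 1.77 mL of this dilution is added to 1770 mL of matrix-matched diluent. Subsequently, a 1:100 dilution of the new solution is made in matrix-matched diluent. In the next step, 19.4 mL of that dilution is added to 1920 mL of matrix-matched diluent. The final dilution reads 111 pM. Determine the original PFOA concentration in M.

0.0554 M

Overall dilution factor = 49.92 × 1001 × 100 × 99.97 = 5.00 × 10⁸.
Original = 111 pM × 5.00 × 10⁸ = 5.54 × 10¹⁰ pM = 0.0554 M.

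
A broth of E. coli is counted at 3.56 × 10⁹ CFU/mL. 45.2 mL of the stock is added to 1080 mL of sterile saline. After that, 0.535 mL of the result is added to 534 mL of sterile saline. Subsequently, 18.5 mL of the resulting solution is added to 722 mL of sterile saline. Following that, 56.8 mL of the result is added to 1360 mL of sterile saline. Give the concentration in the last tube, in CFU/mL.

Overall dilution factor = 24.89 × 999.1 × 40.03 × 24.94 = 2.48 × 10⁷.
3.56 × 10⁹ CFU/mL / 2.48 × 10⁷ = 143 CFU/mL.

143 CFU/mL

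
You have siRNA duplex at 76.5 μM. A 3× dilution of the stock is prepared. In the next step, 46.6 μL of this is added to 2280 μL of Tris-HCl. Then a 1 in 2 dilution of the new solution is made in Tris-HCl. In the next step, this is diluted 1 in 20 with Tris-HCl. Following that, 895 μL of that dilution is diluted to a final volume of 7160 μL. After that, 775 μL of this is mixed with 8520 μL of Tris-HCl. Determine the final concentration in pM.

133 pM

Overall dilution factor = 3 × 49.93 × 2 × 20 × 8 × 11.99 = 5.75 × 10⁵.
76.5 μM / 5.75 × 10⁵ = 1.33 × 10⁻⁴ μM = 133 pM.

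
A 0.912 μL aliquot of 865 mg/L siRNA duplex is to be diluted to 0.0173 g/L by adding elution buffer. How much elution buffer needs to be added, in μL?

0.0173 g/L = 17.3 mg/L.
V₂ = C₁V₁/C₂ = 865 × 0.912 / 17.3 = 45.6 μL.
Diluent to add = V₂ − V₁ = 45.6 − 0.912 = 44.7 μL.

44.7 μL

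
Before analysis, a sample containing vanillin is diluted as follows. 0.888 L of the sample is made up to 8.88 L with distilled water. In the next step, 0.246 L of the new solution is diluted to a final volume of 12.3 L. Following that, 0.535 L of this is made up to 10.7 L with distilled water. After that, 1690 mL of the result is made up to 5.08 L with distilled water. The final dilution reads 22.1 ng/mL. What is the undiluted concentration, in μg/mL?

Overall dilution factor = 10 × 50 × 20 × 3.006 = 3.01 × 10⁴.
Original = 22.1 ng/mL × 3.01 × 10⁴ = 6.64 × 10⁵ ng/mL = 664 μg/mL.

664 μg/mL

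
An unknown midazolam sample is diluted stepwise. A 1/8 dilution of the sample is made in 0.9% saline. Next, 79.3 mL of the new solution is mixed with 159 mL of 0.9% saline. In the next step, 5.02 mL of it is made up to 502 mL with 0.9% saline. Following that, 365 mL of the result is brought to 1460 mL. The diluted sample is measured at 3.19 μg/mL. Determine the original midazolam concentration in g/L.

Overall dilution factor = 8 × 3.005 × 100 × 4 = 9616.
Original = 3.19 μg/mL × 9616 = 3.07 × 10⁴ μg/mL = 30.7 g/L.

30.7 g/L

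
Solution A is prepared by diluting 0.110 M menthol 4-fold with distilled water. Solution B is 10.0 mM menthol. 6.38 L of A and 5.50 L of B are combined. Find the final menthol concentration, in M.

0.0194 M

C_A = 0.110 M / 4 = 0.0275 M.
C_B = 10.0 mM = 0.0100 M.
C_mix = (C_A·V_A + C_B·V_B)/(V_A + V_B) = (0.0275×6.38 + 0.0100×5.50) / 11.88 = 0.0194 M.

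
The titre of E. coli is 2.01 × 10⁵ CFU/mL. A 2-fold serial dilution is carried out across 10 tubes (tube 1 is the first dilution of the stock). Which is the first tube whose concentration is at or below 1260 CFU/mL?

tube 8

Tube n has concentration 2.01 × 10⁵ CFU/mL / 2ⁿ.
Need 2ⁿ ≥ 2.01 × 10⁵ CFU/mL / 1260 CFU/mL = 160, so n ≥ 7.32.
First such tube: n = 8.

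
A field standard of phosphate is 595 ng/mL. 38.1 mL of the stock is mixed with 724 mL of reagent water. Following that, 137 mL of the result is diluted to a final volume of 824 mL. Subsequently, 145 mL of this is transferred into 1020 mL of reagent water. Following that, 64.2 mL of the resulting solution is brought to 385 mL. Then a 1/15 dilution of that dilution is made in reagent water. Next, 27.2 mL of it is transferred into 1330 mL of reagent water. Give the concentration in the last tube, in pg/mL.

Overall dilution factor = 20.00 × 6.015 × 8.034 × 5.997 × 15 × 49.90 = 4.34 × 10⁶.
595 ng/mL / 4.34 × 10⁶ = 1.37 × 10⁻⁴ ng/mL = 0.137 pg/mL.

0.137 pg/mL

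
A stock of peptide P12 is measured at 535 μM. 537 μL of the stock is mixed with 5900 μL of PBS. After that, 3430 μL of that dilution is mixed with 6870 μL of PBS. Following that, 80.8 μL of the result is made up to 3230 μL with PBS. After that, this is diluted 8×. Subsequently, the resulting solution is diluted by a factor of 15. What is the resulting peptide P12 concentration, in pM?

3100 pM

Overall dilution factor = 11.99 × 3.003 × 39.98 × 8 × 15 = 1.73 × 10⁵.
535 μM / 1.73 × 10⁵ = 3.10 × 10⁻³ μM = 3100 pM.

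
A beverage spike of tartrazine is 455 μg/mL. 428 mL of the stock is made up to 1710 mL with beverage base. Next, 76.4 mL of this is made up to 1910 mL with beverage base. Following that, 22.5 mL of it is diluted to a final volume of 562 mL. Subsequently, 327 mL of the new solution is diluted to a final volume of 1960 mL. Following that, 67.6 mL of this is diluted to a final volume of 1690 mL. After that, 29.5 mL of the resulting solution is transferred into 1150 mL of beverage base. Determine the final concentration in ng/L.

30.4 ng/L

Overall dilution factor = 3.995 × 25 × 24.98 × 5.994 × 25 × 39.98 = 1.49 × 10⁷.
455 μg/mL / 1.49 × 10⁷ = 3.04 × 10⁻⁵ μg/mL = 30.4 ng/L.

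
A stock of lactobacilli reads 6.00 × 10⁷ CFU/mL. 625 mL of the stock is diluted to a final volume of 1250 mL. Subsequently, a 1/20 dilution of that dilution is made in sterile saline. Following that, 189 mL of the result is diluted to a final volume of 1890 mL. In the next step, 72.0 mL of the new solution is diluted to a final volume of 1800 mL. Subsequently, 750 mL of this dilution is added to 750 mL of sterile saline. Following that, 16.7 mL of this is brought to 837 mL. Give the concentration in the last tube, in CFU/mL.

59.9 CFU/mL

Overall dilution factor = 2 × 20 × 10 × 25 × 2 × 50.12 = 1.00 × 10⁶.
6.00 × 10⁷ CFU/mL / 1.00 × 10⁶ = 59.9 CFU/mL.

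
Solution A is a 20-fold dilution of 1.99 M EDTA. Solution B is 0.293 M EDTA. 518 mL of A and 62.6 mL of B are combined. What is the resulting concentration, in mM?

120 mM

C_A = 1.99 M / 20 = 0.0995 M.
C_mix = (C_A·V_A + C_B·V_B)/(V_A + V_B) = (0.0995×518 + 0.293×62.6) / 580.6 = 0.120 M = 120 mM.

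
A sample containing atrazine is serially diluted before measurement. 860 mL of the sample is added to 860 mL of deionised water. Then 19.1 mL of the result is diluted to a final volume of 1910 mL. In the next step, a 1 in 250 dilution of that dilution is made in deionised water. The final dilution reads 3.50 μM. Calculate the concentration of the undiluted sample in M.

0.175 M

Overall dilution factor = 2 × 100 × 250 = 5.00 × 10⁴.
Original = 3.50 μM × 5.00 × 10⁴ = 1.75 × 10⁵ μM = 0.175 M.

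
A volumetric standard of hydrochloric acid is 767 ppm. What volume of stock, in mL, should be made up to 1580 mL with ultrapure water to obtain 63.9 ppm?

V₁ = C₂V₂/C₁ = 63.9 × 1580 / 767 = 132 mL.

132 mL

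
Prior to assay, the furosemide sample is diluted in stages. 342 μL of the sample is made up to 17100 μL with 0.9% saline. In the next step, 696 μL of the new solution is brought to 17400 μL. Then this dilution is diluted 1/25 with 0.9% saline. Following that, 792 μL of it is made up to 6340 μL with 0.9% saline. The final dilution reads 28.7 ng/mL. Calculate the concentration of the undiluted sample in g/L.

Overall dilution factor = 50 × 25 × 25 × 8.005 = 2.50 × 10⁵.
Original = 28.7 ng/mL × 2.50 × 10⁵ = 7.18 × 10⁶ ng/mL = 7.18 g/L.

7.18 g/L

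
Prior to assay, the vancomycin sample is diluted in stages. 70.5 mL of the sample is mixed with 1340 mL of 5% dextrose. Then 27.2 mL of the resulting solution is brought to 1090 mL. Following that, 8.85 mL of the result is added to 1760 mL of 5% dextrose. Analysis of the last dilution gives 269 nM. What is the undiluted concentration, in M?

0.0431 M

Overall dilution factor = 20.01 × 40.07 × 199.9 = 1.60 × 10⁵.
Original = 269 nM × 1.60 × 10⁵ = 4.31 × 10⁷ nM = 0.0431 M.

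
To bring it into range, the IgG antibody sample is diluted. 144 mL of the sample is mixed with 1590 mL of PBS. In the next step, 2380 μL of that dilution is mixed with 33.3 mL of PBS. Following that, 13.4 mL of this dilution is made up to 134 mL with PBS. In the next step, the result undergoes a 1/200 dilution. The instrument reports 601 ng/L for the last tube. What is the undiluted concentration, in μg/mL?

217 μg/mL

Overall dilution factor = 12.04 × 14.99 × 10 × 200 = 3.61 × 10⁵.
Original = 601 ng/L × 3.61 × 10⁵ = 2.17 × 10⁸ ng/L = 217 μg/mL.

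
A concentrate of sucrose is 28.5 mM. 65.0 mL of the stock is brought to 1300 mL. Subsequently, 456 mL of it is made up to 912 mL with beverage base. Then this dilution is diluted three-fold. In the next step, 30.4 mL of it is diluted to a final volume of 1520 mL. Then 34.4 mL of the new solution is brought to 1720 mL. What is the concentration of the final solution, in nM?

Overall dilution factor = 20 × 2 × 3 × 50 × 50 = 3.00 × 10⁵.
28.5 mM / 3.00 × 10⁵ = 9.50 × 10⁻⁵ mM = 95.0 nM.

95.0 nM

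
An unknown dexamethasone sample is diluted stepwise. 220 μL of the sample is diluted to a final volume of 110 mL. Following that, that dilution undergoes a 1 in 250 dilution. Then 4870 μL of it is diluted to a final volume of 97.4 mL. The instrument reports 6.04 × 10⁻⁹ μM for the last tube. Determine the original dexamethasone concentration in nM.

15.1 nM

Overall dilution factor = 500 × 250 × 20 = 2.50 × 10⁶.
Original = 6.04 × 10⁻⁹ μM × 2.50 × 10⁶ = 0.0151 μM = 15.1 nM.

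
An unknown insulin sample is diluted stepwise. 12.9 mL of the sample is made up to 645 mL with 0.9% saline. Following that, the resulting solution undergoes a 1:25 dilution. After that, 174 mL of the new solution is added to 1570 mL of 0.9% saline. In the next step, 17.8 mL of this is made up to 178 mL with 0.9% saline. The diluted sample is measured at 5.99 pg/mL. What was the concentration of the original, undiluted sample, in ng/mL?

Overall dilution factor = 50 × 25 × 10.02 × 10 = 1.25 × 10⁵.
Original = 5.99 pg/mL × 1.25 × 10⁵ = 7.50 × 10⁵ pg/mL = 750 ng/mL.

750 ng/mL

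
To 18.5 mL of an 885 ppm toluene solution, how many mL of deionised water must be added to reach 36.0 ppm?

436 mL

V₂ = C₁V₁/C₂ = 885 × 18.5 / 36.0 = 455 mL.
Diluent to add = V₂ − V₁ = 455 − 18.5 = 436 mL.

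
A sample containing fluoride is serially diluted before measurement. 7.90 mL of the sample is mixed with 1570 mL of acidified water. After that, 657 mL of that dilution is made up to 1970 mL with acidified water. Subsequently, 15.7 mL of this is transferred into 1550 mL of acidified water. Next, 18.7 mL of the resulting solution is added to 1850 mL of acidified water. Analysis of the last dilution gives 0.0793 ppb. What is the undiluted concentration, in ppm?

473 ppm

Overall dilution factor = 199.7 × 2.998 × 99.73 × 99.93 = 5.97 × 10⁶.
Original = 0.0793 ppb × 5.97 × 10⁶ = 4.73 × 10⁵ ppb = 473 ppm.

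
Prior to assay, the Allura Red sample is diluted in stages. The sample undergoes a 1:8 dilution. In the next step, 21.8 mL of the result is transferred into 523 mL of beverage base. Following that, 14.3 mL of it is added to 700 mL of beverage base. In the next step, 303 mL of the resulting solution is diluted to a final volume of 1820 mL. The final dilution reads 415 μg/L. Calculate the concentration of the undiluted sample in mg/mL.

Overall dilution factor = 8 × 24.99 × 49.95 × 6.007 = 6.00 × 10⁴.
Original = 415 μg/L × 6.00 × 10⁴ = 2.49 × 10⁷ μg/L = 24.9 mg/mL.

24.9 mg/mL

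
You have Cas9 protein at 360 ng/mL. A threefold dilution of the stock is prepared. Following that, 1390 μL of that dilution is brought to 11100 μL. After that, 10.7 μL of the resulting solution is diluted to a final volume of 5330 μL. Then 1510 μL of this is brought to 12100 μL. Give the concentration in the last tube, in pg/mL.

Overall dilution factor = 3 × 7.986 × 498.1 × 8.013 = 9.56 × 10⁴.
360 ng/mL / 9.56 × 10⁴ = 3.76 × 10⁻³ ng/mL = 3.76 pg/mL.

3.76 pg/mL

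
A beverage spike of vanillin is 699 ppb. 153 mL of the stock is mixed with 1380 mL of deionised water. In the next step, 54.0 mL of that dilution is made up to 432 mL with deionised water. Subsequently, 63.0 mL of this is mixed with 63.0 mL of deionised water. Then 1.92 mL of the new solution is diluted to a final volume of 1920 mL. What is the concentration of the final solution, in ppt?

4.36 ppt

Overall dilution factor = 10.02 × 8 × 2 × 1000 = 1.60 × 10⁵.
699 ppb / 1.60 × 10⁵ = 4.36 × 10⁻³ ppb = 4.36 ppt.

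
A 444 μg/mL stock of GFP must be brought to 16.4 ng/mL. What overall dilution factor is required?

2.71 × 10⁴

Factor = C₀/C_target = 444 μg/mL / 16.4 ng/mL = 2.71 × 10⁴.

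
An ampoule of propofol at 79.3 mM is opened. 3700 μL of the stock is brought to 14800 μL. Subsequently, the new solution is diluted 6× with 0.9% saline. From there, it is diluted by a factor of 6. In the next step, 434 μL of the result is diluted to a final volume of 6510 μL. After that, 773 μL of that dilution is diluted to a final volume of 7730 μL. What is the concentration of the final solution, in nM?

Overall dilution factor = 4 × 6 × 6 × 15 × 10 = 2.16 × 10⁴.
79.3 mM / 2.16 × 10⁴ = 3.67 × 10⁻³ mM = 3670 nM.

3670 nM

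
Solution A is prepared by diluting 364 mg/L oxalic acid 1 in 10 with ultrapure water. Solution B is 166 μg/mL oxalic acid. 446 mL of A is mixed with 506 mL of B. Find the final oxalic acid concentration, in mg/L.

105 mg/L

C_A = 364 mg/L / 10 = 36.4 mg/L.
C_B = 166 μg/mL = 166 mg/L.
C_mix = (C_A·V_A + C_B·V_B)/(V_A + V_B) = (36.4×446 + 166×506) / 952.0 = 105 mg/L.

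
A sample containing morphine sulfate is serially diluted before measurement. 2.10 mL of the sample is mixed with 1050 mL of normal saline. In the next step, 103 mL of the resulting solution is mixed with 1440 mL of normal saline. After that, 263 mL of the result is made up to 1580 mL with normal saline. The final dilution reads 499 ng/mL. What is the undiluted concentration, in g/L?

Overall dilution factor = 501 × 14.98 × 6.008 = 4.51 × 10⁴.
Original = 499 ng/mL × 4.51 × 10⁴ = 2.25 × 10⁷ ng/mL = 22.5 g/L.

22.5 g/L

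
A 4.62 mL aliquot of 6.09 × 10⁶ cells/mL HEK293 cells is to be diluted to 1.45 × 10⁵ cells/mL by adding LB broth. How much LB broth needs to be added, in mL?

V₂ = C₁V₁/C₂ = 6.09 × 10⁶ × 4.62 / 1.45 × 10⁵ = 194 mL.
Diluent to add = V₂ − V₁ = 194 − 4.62 = 189 mL.

189 mL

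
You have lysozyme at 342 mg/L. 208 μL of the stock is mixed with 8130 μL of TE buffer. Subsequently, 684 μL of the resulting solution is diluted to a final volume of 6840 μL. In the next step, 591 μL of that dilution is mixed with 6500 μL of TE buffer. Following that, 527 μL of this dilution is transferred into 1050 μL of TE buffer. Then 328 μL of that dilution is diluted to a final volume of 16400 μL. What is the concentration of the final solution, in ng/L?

475 ng/L

Overall dilution factor = 40.09 × 10 × 12.00 × 2.992 × 50 = 7.20 × 10⁵.
342 mg/L / 7.20 × 10⁵ = 4.75 × 10⁻⁴ mg/L = 475 ng/L.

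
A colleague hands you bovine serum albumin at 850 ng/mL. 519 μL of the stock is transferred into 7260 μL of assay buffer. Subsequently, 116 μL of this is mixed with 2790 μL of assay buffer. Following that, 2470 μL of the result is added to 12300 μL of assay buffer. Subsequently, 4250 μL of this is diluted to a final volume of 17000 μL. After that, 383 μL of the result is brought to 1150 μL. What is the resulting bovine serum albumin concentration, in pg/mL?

31.5 pg/mL

Overall dilution factor = 14.99 × 25.05 × 5.980 × 4 × 3.003 = 2.70 × 10⁴.
850 ng/mL / 2.70 × 10⁴ = 0.0315 ng/mL = 31.5 pg/mL.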